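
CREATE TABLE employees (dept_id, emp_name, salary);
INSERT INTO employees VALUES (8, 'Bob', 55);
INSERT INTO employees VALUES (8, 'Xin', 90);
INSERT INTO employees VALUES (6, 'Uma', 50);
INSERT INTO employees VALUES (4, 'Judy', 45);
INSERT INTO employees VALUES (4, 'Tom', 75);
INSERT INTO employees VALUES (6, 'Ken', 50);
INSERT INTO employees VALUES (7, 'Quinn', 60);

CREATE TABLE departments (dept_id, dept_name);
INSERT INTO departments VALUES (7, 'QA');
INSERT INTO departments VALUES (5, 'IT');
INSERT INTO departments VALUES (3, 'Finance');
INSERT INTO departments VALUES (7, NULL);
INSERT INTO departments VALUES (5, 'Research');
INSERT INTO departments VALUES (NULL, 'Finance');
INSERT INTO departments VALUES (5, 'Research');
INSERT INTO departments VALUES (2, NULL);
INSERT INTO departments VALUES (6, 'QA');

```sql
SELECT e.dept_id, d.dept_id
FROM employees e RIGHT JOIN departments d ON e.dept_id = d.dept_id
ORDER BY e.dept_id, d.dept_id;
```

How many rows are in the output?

RIGHT JOIN keeps every row from `departments`; unmatched rows get NULL for `employees`'s columns.
Matching on e.dept_id = d.dept_id. A NULL in a compared column never satisfies the condition.
- e (dept_id=8) has no partner in d.
- e (dept_id=8) has no partner in d.
- e (dept_id=6) pairs with 1 row(s) of d.
- e (dept_id=4) has no partner in d.
- e (dept_id=4) has no partner in d.
- e (dept_id=6) pairs with 1 row(s) of d.
- e (dept_id=7) pairs with 2 row(s) of d.
- 6 row(s) from d found no e partner → padded with NULL.
Total: 4 matched + 6 padded = 10 rows.

10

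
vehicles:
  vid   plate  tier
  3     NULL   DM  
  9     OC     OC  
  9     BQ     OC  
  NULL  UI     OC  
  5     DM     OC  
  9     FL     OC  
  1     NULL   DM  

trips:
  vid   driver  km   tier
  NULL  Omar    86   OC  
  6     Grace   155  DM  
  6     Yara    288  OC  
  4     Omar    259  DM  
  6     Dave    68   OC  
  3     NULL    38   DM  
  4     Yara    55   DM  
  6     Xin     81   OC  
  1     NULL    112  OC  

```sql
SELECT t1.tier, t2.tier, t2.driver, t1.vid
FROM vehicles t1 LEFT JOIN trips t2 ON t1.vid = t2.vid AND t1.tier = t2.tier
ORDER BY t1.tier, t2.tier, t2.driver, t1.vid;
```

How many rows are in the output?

LEFT JOIN keeps every row from `vehicles`; unmatched rows get NULL for `trips`'s columns.
Matching on t1.vid = t2.vid AND t1.tier = t2.tier. A NULL in a compared column never satisfies the condition.
- t1 (vid=3, tier=DM) pairs with 1 row(s) of t2.
- t1 (vid=9, tier=OC) has no partner → padded with NULL.
- t1 (vid=9, tier=OC) has no partner → padded with NULL.
- t1 (vid=NULL, tier=OC) has no partner → padded with NULL.
- t1 (vid=5, tier=OC) has no partner → padded with NULL.
- t1 (vid=9, tier=OC) has no partner → padded with NULL.
- t1 (vid=1, tier=DM) has no partner → padded with NULL.
Total: 1 matched + 6 padded = 7 rows.

7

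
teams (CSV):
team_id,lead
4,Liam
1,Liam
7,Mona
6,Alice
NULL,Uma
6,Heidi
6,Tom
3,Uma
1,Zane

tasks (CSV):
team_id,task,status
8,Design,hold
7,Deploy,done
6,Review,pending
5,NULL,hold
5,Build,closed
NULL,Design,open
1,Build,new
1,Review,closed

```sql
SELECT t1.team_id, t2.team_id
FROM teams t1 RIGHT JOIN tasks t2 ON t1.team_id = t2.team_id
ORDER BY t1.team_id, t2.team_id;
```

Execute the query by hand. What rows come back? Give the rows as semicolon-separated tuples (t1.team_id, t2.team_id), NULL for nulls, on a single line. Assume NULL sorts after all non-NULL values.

RIGHT JOIN keeps every row from `tasks`; unmatched rows get NULL for `teams`'s columns.
Matching on t1.team_id = t2.team_id. A NULL in a compared column never satisfies the condition.
- t1 (team_id=4) has no partner in t2.
- t1 (team_id=1) pairs with 2 row(s) of t2.
- t1 (team_id=7) pairs with 1 row(s) of t2.
- t1 (team_id=6) pairs with 1 row(s) of t2.
- t1 (team_id=NULL) has no partner in t2.
- t1 (team_id=6) pairs with 1 row(s) of t2.
- t1 (team_id=6) pairs with 1 row(s) of t2.
- t1 (team_id=3) has no partner in t2.
- t1 (team_id=1) pairs with 2 row(s) of t2.
- 4 row(s) from t2 found no t1 partner → padded with NULL.

(1, 1); (1, 1); (1, 1); (1, 1); (6, 6); (6, 6); (6, 6); (7, 7); (NULL, 5); (NULL, 5); (NULL, 8); (NULL, NULL)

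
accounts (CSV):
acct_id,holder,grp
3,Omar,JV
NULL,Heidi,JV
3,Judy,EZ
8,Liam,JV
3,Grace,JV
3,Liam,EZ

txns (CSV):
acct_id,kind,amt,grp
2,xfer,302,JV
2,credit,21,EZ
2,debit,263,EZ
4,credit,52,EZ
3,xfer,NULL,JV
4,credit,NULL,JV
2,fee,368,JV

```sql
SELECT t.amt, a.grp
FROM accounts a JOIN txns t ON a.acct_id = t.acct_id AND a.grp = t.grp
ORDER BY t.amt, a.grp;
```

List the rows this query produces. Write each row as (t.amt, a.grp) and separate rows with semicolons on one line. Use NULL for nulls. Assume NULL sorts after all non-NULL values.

(NULL, JV); (NULL, JV)

INNER JOIN keeps only pairs where the ON condition holds.
Matching on a.acct_id = t.acct_id AND a.grp = t.grp. A NULL in a compared column never satisfies the condition.
Matched pairs: 2.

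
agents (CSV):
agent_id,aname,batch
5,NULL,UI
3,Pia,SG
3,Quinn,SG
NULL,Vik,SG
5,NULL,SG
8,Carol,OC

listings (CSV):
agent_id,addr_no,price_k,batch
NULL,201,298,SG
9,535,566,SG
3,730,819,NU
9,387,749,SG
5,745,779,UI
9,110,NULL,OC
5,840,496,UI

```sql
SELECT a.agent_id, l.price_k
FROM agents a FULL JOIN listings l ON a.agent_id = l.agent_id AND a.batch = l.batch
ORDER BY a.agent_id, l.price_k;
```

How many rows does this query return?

FULL OUTER JOIN keeps every row from both sides; unmatched rows get NULL for the other side's columns.
Matching on a.agent_id = l.agent_id AND a.batch = l.batch. A NULL in a compared column never satisfies the condition.
- a[0] agent_id=5, batch=UI → 2 match(es) in l → 2 row(s).
- a[1] agent_id=3, batch=SG → no match; kept with NULLs on the l side.
- a[2] agent_id=3, batch=SG → no match; kept with NULLs on the l side.
- a[3] agent_id=NULL, batch=SG → no match; kept with NULLs on the l side.
- a[4] agent_id=5, batch=SG → no match; kept with NULLs on the l side.
- a[5] agent_id=8, batch=OC → no match; kept with NULLs on the l side.
- 5 l row(s) had no a match → kept, a columns NULL.
Total: 2 matched + 10 padded = 12 rows.

12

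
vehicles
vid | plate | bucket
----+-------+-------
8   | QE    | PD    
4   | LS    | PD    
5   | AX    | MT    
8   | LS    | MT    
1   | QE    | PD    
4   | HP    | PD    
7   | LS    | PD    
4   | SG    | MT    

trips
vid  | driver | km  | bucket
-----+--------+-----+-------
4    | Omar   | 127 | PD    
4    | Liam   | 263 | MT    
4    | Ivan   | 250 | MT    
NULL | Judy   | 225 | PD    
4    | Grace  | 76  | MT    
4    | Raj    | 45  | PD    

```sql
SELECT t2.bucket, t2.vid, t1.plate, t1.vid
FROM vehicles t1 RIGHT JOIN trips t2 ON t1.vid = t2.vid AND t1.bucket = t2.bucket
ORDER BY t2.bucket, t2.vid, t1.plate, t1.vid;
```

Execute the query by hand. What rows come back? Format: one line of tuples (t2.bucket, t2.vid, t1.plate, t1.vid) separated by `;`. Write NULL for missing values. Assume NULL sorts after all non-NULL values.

(MT, 4, SG, 4); (MT, 4, SG, 4); (MT, 4, SG, 4); (PD, 4, HP, 4); (PD, 4, HP, 4); (PD, 4, LS, 4); (PD, 4, LS, 4); (PD, NULL, NULL, NULL)

RIGHT JOIN keeps every row from `trips`; unmatched rows get NULL for `vehicles`'s columns.
Matching on t1.vid = t2.vid AND t1.bucket = t2.bucket. A NULL in a compared column never satisfies the condition.
- t1 (vid=8, bucket=PD) has no partner in t2.
- t1 (vid=4, bucket=PD) pairs with 2 row(s) of t2.
- t1 (vid=5, bucket=MT) has no partner in t2.
- t1 (vid=8, bucket=MT) has no partner in t2.
- t1 (vid=1, bucket=PD) has no partner in t2.
- t1 (vid=4, bucket=PD) pairs with 2 row(s) of t2.
- t1 (vid=7, bucket=PD) has no partner in t2.
- t1 (vid=4, bucket=MT) pairs with 3 row(s) of t2.
- 1 row(s) from t2 found no t1 partner → padded with NULL.
After projecting and ordering:
t2.bucket | t2.vid | t1.plate | t1.vid
MT | 4 | SG | 4
MT | 4 | SG | 4
MT | 4 | SG | 4
PD | 4 | HP | 4
PD | 4 | HP | 4
PD | 4 | LS | 4
PD | 4 | LS | 4
PD | NULL | NULL | NULL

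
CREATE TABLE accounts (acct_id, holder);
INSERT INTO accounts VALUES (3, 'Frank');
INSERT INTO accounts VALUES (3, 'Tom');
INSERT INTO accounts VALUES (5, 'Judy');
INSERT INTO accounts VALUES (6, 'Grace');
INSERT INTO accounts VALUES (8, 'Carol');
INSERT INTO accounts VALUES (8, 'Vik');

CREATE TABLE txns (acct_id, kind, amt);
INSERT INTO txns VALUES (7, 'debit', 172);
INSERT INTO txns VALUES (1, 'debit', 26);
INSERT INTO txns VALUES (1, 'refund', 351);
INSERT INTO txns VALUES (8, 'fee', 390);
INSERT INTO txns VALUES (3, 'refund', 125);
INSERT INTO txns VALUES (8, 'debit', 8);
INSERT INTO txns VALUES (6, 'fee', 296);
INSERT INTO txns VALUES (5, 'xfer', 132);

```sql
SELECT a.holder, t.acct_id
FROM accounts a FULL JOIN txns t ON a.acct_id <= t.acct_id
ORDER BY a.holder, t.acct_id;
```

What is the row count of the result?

FULL OUTER JOIN keeps every row from both sides; unmatched rows get NULL for the other side's columns.
Matching on a.acct_id <= t.acct_id.
- a (acct_id=3) pairs with 6 row(s) of t.
- a (acct_id=3) pairs with 6 row(s) of t.
- a (acct_id=5) pairs with 5 row(s) of t.
- a (acct_id=6) pairs with 4 row(s) of t.
- a (acct_id=8) pairs with 2 row(s) of t.
- a (acct_id=8) pairs with 2 row(s) of t.
- plus 2 unmatched t row(s), each kept with NULL a columns.
Total: 25 matched + 2 padded = 27 rows.

27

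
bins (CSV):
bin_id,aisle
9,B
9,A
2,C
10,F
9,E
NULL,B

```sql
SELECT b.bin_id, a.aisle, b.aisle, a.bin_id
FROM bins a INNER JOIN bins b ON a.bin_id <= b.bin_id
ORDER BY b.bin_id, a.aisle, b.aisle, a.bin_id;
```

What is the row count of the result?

INNER JOIN keeps only pairs where the ON condition holds.
Matching on a.bin_id <= b.bin_id. A NULL in a compared column never satisfies the condition.
- a[0] bin_id=9 → 4 match(es) in b → 4 row(s).
- a[1] bin_id=9 → 4 match(es) in b → 4 row(s).
- a[2] bin_id=2 → 5 match(es) in b → 5 row(s).
- a[3] bin_id=10 → 1 match(es) in b → 1 row(s).
- a[4] bin_id=9 → 4 match(es) in b → 4 row(s).
- a[5] bin_id=NULL → no match; dropped.
Total: 18 rows.

18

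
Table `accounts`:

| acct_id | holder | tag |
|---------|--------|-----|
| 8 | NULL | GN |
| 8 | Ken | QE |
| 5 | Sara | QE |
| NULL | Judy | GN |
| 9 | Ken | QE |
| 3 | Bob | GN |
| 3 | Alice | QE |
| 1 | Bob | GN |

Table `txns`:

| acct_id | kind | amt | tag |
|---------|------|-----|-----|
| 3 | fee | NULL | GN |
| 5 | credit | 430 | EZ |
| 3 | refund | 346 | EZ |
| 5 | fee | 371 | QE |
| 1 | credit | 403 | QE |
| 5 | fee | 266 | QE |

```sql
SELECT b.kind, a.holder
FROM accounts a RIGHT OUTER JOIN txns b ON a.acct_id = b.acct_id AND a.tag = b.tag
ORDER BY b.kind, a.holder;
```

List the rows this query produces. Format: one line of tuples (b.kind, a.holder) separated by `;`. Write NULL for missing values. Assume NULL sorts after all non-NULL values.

(credit, NULL); (credit, NULL); (fee, Bob); (fee, Sara); (fee, Sara); (refund, NULL)

RIGHT JOIN keeps every row from `txns`; unmatched rows get NULL for `accounts`'s columns.
Matching on a.acct_id = b.acct_id AND a.tag = b.tag. A NULL in a compared column never satisfies the condition.
- acct_id=8, tag=GN: no matching b row.
- acct_id=8, tag=QE: no matching b row.
- acct_id=5, tag=QE: 2 matching b row(s), so 2 row(s) emitted.
- acct_id=NULL, tag=GN: no matching b row.
- acct_id=9, tag=QE: no matching b row.
- acct_id=3, tag=GN: 1 matching b row(s), so 1 row(s) emitted.
- acct_id=3, tag=QE: no matching b row.
- acct_id=1, tag=GN: no matching b row.
- 3 b row(s) had no a match → kept, a columns NULL.
After projecting and ordering:
b.kind | a.holder
credit | NULL
credit | NULL
fee | Bob
fee | Sara
fee | Sara
refund | NULL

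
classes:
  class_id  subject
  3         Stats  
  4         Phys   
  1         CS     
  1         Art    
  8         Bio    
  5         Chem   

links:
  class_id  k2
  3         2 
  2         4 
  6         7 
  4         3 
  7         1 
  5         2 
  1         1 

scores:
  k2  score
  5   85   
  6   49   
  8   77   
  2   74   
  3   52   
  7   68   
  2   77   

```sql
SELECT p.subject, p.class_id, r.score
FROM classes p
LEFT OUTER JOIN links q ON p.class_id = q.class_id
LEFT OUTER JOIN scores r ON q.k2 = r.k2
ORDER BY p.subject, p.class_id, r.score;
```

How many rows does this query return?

Evaluate left to right. First `classes p LEFT JOIN links q` on class_id: 6 row(s).
Then LEFT JOIN `scores r` on k2: each of those 6 rows is kept; rows whose q.k2 has no match in r get NULL for r's columns.
Result: 8 row(s).

8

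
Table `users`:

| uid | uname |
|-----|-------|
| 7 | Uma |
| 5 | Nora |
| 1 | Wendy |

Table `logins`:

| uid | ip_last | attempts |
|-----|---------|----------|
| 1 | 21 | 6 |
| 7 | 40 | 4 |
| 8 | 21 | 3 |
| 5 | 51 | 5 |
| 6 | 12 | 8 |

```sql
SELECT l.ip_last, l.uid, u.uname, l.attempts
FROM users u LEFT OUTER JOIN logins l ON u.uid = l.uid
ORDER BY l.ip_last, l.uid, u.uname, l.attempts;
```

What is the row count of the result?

3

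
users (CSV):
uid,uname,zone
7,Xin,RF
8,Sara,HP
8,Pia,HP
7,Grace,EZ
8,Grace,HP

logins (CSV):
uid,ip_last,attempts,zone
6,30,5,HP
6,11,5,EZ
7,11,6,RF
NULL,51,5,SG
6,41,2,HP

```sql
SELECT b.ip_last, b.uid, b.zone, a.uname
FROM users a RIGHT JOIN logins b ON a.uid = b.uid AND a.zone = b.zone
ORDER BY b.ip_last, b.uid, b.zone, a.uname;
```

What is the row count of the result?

RIGHT JOIN keeps every row from `logins`; unmatched rows get NULL for `users`'s columns.
Matching on a.uid = b.uid AND a.zone = b.zone. A NULL in a compared column never satisfies the condition.
Matched pairs: 1; unmatched b rows kept: 4.
Total: 1 matched + 4 padded = 5 rows.

5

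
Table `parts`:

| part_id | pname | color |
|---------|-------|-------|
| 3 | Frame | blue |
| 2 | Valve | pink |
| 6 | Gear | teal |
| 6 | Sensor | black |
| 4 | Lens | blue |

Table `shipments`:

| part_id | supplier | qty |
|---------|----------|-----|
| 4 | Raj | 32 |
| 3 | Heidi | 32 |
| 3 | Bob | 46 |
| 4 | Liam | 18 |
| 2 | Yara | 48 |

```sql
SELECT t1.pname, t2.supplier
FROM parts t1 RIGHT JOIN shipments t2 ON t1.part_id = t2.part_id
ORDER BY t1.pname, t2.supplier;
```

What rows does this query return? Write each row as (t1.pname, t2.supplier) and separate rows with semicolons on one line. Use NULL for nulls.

RIGHT JOIN keeps every row from `shipments`; unmatched rows get NULL for `parts`'s columns.
Matching on t1.part_id = t2.part_id.
- part_id=3: 2 matching t2 row(s), so 2 row(s) emitted.
- part_id=2: 1 matching t2 row(s), so 1 row(s) emitted.
- part_id=6: no matching t2 row.
- part_id=6: no matching t2 row.
- part_id=4: 2 matching t2 row(s), so 2 row(s) emitted.
- every t2 row matched at least one t1 row.
After projecting and ordering:
t1.pname | t2.supplier
Frame | Bob
Frame | Heidi
Lens | Liam
Lens | Raj
Valve | Yara

(Frame, Bob); (Frame, Heidi); (Lens, Liam); (Lens, Raj); (Valve, Yara)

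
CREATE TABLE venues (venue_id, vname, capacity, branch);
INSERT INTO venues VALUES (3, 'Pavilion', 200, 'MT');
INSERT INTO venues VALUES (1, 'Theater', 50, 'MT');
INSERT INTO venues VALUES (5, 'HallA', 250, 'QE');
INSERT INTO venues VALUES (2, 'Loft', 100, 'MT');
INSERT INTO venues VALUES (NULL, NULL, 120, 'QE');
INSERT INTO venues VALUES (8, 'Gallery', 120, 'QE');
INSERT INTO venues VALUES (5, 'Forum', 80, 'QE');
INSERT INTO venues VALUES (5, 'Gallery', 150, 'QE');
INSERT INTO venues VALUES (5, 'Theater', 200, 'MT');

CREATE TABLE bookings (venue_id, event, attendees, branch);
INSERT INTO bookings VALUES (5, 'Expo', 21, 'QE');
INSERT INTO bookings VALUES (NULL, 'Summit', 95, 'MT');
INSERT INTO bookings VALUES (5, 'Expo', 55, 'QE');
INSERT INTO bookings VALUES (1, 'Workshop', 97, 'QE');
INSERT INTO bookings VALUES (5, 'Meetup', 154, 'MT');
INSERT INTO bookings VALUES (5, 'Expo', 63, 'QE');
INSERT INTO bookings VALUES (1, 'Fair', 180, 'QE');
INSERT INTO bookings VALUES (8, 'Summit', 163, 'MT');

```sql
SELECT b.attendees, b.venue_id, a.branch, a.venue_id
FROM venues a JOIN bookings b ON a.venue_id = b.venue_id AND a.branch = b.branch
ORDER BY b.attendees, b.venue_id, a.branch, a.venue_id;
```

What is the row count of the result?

10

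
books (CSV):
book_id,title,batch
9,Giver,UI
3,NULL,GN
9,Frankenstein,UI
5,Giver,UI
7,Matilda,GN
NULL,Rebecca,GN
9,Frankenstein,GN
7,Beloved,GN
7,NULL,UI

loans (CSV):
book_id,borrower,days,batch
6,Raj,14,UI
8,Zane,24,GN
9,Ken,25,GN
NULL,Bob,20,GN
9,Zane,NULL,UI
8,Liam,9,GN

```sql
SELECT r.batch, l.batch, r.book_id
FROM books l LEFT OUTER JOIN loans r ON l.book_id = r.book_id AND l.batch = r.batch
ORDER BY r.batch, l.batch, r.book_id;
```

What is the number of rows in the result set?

LEFT JOIN keeps every row from `books`; unmatched rows get NULL for `loans`'s columns.
Matching on l.book_id = r.book_id AND l.batch = r.batch. A NULL in a compared column never satisfies the condition.
- book_id=9, batch=UI: 1 matching r row(s), so 1 row(s) emitted.
- book_id=3, batch=GN: no r row matches, row kept with r columns NULL.
- book_id=9, batch=UI: 1 matching r row(s), so 1 row(s) emitted.
- book_id=5, batch=UI: no r row matches, row kept with r columns NULL.
- book_id=7, batch=GN: no r row matches, row kept with r columns NULL.
- book_id=NULL, batch=GN: no r row matches, row kept with r columns NULL.
- book_id=9, batch=GN: 1 matching r row(s), so 1 row(s) emitted.
- book_id=7, batch=GN: no r row matches, row kept with r columns NULL.
- book_id=7, batch=UI: no r row matches, row kept with r columns NULL.
Total: 3 matched + 6 padded = 9 rows.

9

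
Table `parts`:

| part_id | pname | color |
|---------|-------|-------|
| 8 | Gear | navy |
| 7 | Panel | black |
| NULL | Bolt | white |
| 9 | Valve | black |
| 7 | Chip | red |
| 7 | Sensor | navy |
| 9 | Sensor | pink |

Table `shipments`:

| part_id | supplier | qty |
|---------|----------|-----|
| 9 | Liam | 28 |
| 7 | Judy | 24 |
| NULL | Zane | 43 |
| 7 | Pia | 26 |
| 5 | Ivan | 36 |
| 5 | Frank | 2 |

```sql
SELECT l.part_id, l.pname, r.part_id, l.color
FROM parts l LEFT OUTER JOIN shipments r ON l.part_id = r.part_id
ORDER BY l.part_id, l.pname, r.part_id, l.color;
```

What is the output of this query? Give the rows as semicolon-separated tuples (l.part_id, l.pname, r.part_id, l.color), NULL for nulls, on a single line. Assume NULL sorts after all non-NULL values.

(7, Chip, 7, red); (7, Chip, 7, red); (7, Panel, 7, black); (7, Panel, 7, black); (7, Sensor, 7, navy); (7, Sensor, 7, navy); (8, Gear, NULL, navy); (9, Sensor, 9, pink); (9, Valve, 9, black); (NULL, Bolt, NULL, white)

LEFT JOIN keeps every row from `parts`; unmatched rows get NULL for `shipments`'s columns.
Matching on l.part_id = r.part_id. A NULL in a compared column never satisfies the condition.
- l (part_id=8) has no partner → padded with NULL.
- l (part_id=7) pairs with 2 row(s) of r.
- l (part_id=NULL) has no partner → padded with NULL.
- l (part_id=9) pairs with 1 row(s) of r.
- l (part_id=7) pairs with 2 row(s) of r.
- l (part_id=7) pairs with 2 row(s) of r.
- l (part_id=9) pairs with 1 row(s) of r.
After projecting and ordering:
l.part_id | l.pname | r.part_id | l.color
7 | Chip | 7 | red
7 | Chip | 7 | red
7 | Panel | 7 | black
7 | Panel | 7 | black
7 | Sensor | 7 | navy
7 | Sensor | 7 | navy
8 | Gear | NULL | navy
9 | Sensor | 9 | pink
9 | Valve | 9 | black
NULL | Bolt | NULL | white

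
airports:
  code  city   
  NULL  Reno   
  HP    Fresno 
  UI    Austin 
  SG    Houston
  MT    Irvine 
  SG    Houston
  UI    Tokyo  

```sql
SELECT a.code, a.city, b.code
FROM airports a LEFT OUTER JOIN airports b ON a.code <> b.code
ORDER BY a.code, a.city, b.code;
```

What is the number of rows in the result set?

27

LEFT JOIN keeps every row from `airports a`; unmatched rows get NULL for `airports b`'s columns.
Matching on a.code <> b.code. A NULL in a compared column never satisfies the condition.
Matched pairs: 26; unmatched a rows kept: 1.
Total: 26 matched + 1 padded = 27 rows.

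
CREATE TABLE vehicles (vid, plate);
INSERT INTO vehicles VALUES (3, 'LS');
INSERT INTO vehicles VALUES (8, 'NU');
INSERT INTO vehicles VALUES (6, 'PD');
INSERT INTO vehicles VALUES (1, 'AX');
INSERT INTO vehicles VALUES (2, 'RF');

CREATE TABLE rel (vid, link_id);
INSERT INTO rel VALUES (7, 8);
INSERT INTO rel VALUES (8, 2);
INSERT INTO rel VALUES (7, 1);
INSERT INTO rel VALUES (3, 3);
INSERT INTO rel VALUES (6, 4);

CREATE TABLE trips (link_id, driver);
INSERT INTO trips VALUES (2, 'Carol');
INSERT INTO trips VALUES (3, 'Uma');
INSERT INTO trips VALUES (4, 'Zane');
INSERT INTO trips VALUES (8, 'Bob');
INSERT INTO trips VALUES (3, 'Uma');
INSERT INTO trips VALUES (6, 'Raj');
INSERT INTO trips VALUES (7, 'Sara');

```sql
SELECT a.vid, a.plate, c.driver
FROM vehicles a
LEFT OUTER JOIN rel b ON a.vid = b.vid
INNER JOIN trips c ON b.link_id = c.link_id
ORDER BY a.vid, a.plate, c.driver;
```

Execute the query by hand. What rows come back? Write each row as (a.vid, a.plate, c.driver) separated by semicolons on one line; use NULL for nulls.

Evaluate left to right. First `vehicles a LEFT JOIN rel b` on vid: 5 row(s).
Then INNER JOIN `trips c` on link_id: keep only rows whose b.link_id appears in c.

(3, LS, Uma); (3, LS, Uma); (6, PD, Zane); (8, NU, Carol)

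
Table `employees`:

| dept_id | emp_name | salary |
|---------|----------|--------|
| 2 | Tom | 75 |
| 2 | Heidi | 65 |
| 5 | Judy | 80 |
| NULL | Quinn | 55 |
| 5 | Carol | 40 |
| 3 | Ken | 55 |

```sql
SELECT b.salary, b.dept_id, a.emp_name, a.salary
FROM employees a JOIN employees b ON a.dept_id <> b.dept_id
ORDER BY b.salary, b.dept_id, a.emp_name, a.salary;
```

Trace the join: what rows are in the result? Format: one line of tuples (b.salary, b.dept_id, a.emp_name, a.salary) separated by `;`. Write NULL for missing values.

(40, 5, Heidi, 65); (40, 5, Ken, 55); (40, 5, Tom, 75); (55, 3, Carol, 40); (55, 3, Heidi, 65); (55, 3, Judy, 80); (55, 3, Tom, 75); (65, 2, Carol, 40); (65, 2, Judy, 80); (65, 2, Ken, 55); (75, 2, Carol, 40); (75, 2, Judy, 80); (75, 2, Ken, 55); (80, 5, Heidi, 65); (80, 5, Ken, 55); (80, 5, Tom, 75)

INNER JOIN keeps only pairs where the ON condition holds.
Matching on a.dept_id <> b.dept_id. A NULL in a compared column never satisfies the condition.
Matched pairs: 16.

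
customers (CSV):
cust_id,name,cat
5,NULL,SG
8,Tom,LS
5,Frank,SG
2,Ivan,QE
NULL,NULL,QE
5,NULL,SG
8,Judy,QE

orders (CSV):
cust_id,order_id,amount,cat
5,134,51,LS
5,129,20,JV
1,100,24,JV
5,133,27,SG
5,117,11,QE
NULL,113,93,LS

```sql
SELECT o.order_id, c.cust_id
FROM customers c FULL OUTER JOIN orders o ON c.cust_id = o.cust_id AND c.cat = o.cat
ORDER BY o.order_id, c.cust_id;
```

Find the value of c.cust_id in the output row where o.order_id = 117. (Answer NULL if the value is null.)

FULL OUTER JOIN keeps every row from both sides; unmatched rows get NULL for the other side's columns.
Matching on c.cust_id = o.cust_id AND c.cat = o.cat. A NULL in a compared column never satisfies the condition.
Matched pairs: 3; unmatched c rows kept: 4; unmatched o rows kept: 5.

NULL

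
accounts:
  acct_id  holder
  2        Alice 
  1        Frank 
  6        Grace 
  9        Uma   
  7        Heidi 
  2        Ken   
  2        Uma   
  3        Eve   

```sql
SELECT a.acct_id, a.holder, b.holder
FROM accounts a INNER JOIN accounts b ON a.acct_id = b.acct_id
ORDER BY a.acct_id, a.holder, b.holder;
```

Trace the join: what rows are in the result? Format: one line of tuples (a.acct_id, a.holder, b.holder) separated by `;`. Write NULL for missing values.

(1, Frank, Frank); (2, Alice, Alice); (2, Alice, Ken); (2, Alice, Uma); (2, Ken, Alice); (2, Ken, Ken); (2, Ken, Uma); (2, Uma, Alice); (2, Uma, Ken); (2, Uma, Uma); (3, Eve, Eve); (6, Grace, Grace); (7, Heidi, Heidi); (9, Uma, Uma)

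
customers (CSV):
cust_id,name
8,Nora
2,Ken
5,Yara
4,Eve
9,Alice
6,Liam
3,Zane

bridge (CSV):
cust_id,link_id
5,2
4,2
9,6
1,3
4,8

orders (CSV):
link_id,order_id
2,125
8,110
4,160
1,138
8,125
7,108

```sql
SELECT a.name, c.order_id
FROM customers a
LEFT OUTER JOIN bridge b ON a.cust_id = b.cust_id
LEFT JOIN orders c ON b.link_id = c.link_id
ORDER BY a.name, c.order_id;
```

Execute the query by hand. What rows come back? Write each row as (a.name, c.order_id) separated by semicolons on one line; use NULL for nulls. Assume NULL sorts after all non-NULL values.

Evaluate left to right. First `customers a LEFT JOIN bridge b` on cust_id: 8 row(s).
Then LEFT JOIN `orders c` on link_id: each of those 8 rows is kept; rows whose b.link_id has no match in c get NULL for c's columns.

(Alice, NULL); (Eve, 110); (Eve, 125); (Eve, 125); (Ken, NULL); (Liam, NULL); (Nora, NULL); (Yara, 125); (Zane, NULL)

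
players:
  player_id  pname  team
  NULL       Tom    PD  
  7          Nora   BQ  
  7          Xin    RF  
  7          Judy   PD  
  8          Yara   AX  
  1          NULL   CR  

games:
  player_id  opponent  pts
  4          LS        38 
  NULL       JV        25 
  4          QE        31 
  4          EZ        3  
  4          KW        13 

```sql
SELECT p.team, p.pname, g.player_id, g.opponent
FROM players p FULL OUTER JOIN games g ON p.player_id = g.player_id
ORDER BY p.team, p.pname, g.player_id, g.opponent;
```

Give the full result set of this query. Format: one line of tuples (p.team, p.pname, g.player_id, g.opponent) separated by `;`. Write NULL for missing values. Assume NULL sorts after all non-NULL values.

(AX, Yara, NULL, NULL); (BQ, Nora, NULL, NULL); (CR, NULL, NULL, NULL); (PD, Judy, NULL, NULL); (PD, Tom, NULL, NULL); (RF, Xin, NULL, NULL); (NULL, NULL, 4, EZ); (NULL, NULL, 4, KW); (NULL, NULL, 4, LS); (NULL, NULL, 4, QE); (NULL, NULL, NULL, JV)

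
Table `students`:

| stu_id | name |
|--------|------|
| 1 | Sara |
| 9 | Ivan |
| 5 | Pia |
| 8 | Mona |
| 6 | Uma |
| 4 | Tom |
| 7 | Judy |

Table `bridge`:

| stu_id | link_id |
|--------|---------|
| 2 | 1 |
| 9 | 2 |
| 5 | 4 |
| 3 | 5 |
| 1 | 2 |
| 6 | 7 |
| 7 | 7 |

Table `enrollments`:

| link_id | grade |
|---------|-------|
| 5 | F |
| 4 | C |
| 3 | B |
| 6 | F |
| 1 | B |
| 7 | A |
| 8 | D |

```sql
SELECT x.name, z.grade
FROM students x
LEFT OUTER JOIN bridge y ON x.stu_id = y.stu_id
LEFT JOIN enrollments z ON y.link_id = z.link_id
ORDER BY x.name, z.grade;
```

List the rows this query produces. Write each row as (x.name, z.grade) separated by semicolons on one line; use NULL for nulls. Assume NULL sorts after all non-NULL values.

(Ivan, NULL); (Judy, A); (Mona, NULL); (Pia, C); (Sara, NULL); (Tom, NULL); (Uma, A)

Step 1 — x LEFT JOIN y on stu_id → 7 row(s).
Then LEFT JOIN `enrollments z` on link_id: each of those 7 rows is kept; rows whose y.link_id has no match in z get NULL for z's columns.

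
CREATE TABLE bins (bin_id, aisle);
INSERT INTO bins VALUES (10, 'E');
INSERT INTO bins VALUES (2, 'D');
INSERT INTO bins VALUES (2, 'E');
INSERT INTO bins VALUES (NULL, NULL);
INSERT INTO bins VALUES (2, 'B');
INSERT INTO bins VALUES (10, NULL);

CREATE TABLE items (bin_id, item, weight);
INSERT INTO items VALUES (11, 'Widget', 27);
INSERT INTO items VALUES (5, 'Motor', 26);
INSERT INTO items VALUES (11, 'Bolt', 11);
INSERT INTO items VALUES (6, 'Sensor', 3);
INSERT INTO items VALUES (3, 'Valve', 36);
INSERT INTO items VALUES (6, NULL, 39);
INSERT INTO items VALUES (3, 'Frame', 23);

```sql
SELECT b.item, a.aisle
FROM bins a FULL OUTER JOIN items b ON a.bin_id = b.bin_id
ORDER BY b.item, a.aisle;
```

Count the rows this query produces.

FULL OUTER JOIN keeps every row from both sides; unmatched rows get NULL for the other side's columns.
Matching on a.bin_id = b.bin_id. A NULL in a compared column never satisfies the condition.
- a[0] bin_id=10 → no match; kept with NULLs on the b side.
- a[1] bin_id=2 → no match; kept with NULLs on the b side.
- a[2] bin_id=2 → no match; kept with NULLs on the b side.
- a[3] bin_id=NULL → no match; kept with NULLs on the b side.
- a[4] bin_id=2 → no match; kept with NULLs on the b side.
- a[5] bin_id=10 → no match; kept with NULLs on the b side.
- 7 b row(s) had no a match → kept, a columns NULL.
Total: 0 matched + 13 padded = 13 rows.

13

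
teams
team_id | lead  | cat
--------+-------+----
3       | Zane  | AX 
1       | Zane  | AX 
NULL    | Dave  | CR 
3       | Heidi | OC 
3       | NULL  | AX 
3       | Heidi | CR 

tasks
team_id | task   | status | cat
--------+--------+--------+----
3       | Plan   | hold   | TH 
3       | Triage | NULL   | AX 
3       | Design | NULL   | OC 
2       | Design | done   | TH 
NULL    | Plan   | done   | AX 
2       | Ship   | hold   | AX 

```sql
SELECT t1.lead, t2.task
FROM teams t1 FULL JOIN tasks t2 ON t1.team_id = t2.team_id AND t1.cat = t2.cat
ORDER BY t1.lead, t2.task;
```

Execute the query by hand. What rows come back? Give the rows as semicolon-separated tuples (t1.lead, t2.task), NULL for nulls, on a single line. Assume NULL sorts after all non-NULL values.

FULL OUTER JOIN keeps every row from both sides; unmatched rows get NULL for the other side's columns.
Matching on t1.team_id = t2.team_id AND t1.cat = t2.cat. A NULL in a compared column never satisfies the condition.
- t1 row (team_id=3, cat=AX): matches 1 t2 row(s) → 1 output row(s).
- t1 row (team_id=1, cat=AX): no match → kept, t2 columns NULL.
- t1 row (team_id=NULL, cat=CR): no match → kept, t2 columns NULL.
- t1 row (team_id=3, cat=OC): matches 1 t2 row(s) → 1 output row(s).
- t1 row (team_id=3, cat=AX): matches 1 t2 row(s) → 1 output row(s).
- t1 row (team_id=3, cat=CR): no match → kept, t2 columns NULL.
- plus 4 unmatched t2 row(s), each kept with NULL t1 columns.
After projecting and ordering:
t1.lead | t2.task
Dave | NULL
Heidi | Design
Heidi | NULL
Zane | Triage
Zane | NULL
NULL | Design
NULL | Plan
NULL | Plan
NULL | Ship
NULL | Triage

(Dave, NULL); (Heidi, Design); (Heidi, NULL); (Zane, Triage); (Zane, NULL); (NULL, Design); (NULL, Plan); (NULL, Plan); (NULL, Ship); (NULL, Triage)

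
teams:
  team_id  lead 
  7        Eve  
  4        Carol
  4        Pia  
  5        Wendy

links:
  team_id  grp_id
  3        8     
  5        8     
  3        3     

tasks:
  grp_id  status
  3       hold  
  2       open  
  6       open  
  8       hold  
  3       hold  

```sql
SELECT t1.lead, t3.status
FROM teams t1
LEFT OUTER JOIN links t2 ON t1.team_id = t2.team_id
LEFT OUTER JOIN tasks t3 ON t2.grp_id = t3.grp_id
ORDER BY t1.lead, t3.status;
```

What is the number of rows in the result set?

Evaluate left to right. First `teams t1 LEFT JOIN links t2` on team_id: 4 row(s).
Then LEFT JOIN `tasks t3` on grp_id: each of those 4 rows is kept; rows whose t2.grp_id has no match in t3 get NULL for t3's columns.
Result: 4 row(s).

4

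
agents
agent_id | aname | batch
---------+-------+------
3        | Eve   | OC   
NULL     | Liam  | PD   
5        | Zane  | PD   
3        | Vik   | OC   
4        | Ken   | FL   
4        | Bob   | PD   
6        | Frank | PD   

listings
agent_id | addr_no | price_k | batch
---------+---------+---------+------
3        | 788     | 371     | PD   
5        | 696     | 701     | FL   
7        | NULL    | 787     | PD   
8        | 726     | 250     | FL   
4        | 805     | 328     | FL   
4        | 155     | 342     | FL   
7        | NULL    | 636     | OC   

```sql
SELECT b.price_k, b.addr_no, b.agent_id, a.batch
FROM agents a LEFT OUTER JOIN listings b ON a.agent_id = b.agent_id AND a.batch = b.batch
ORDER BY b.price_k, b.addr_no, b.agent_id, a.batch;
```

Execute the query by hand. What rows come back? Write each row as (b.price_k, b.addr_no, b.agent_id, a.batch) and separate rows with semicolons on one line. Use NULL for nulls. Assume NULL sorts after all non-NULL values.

LEFT JOIN keeps every row from `agents`; unmatched rows get NULL for `listings`'s columns.
Matching on a.agent_id = b.agent_id AND a.batch = b.batch. A NULL in a compared column never satisfies the condition.
- agent_id=3, batch=OC: no b row matches, row kept with b columns NULL.
- agent_id=NULL, batch=PD: no b row matches, row kept with b columns NULL.
- agent_id=5, batch=PD: no b row matches, row kept with b columns NULL.
- agent_id=3, batch=OC: no b row matches, row kept with b columns NULL.
- agent_id=4, batch=FL: 2 matching b row(s), so 2 row(s) emitted.
- agent_id=4, batch=PD: no b row matches, row kept with b columns NULL.
- agent_id=6, batch=PD: no b row matches, row kept with b columns NULL.
After projecting and ordering:
b.price_k | b.addr_no | b.agent_id | a.batch
328 | 805 | 4 | FL
342 | 155 | 4 | FL
NULL | NULL | NULL | OC
NULL | NULL | NULL | OC
NULL | NULL | NULL | PD
NULL | NULL | NULL | PD
NULL | NULL | NULL | PD
NULL | NULL | NULL | PD

(328, 805, 4, FL); (342, 155, 4, FL); (NULL, NULL, NULL, OC); (NULL, NULL, NULL, OC); (NULL, NULL, NULL, PD); (NULL, NULL, NULL, PD); (NULL, NULL, NULL, PD); (NULL, NULL, NULL, PD)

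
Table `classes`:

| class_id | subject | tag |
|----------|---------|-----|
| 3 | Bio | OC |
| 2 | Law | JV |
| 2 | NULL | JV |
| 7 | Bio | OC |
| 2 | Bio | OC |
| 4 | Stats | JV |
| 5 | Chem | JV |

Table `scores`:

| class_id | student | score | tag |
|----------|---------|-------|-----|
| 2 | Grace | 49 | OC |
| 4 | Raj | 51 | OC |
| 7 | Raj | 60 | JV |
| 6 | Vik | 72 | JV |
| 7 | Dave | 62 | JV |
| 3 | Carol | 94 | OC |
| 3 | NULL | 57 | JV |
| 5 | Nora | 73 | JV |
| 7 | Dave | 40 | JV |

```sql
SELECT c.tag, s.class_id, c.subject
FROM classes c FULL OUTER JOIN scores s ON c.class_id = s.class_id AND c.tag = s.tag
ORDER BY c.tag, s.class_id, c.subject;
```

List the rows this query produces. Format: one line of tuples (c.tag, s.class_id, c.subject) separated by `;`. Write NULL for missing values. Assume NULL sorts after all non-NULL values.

FULL OUTER JOIN keeps every row from both sides; unmatched rows get NULL for the other side's columns.
Matching on c.class_id = s.class_id AND c.tag = s.tag.
- c[0] class_id=3, tag=OC → 1 match(es) in s → 1 row(s).
- c[1] class_id=2, tag=JV → no match; kept with NULLs on the s side.
- c[2] class_id=2, tag=JV → no match; kept with NULLs on the s side.
- c[3] class_id=7, tag=OC → no match; kept with NULLs on the s side.
- c[4] class_id=2, tag=OC → 1 match(es) in s → 1 row(s).
- c[5] class_id=4, tag=JV → no match; kept with NULLs on the s side.
- c[6] class_id=5, tag=JV → 1 match(es) in s → 1 row(s).
- plus 6 unmatched s row(s), each kept with NULL c columns.

(JV, 5, Chem); (JV, NULL, Law); (JV, NULL, Stats); (JV, NULL, NULL); (OC, 2, Bio); (OC, 3, Bio); (OC, NULL, Bio); (NULL, 3, NULL); (NULL, 4, NULL); (NULL, 6, NULL); (NULL, 7, NULL); (NULL, 7, NULL); (NULL, 7, NULL)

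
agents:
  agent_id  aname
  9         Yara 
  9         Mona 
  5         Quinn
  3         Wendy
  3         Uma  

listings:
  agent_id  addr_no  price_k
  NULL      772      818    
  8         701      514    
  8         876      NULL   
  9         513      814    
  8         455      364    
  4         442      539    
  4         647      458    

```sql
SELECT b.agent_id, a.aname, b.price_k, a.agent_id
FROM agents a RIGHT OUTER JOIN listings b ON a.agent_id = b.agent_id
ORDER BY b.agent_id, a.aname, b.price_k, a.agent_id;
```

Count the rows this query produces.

8

RIGHT JOIN keeps every row from `listings`; unmatched rows get NULL for `agents`'s columns.
Matching on a.agent_id = b.agent_id. A NULL in a compared column never satisfies the condition.
Matched pairs: 2; unmatched b rows kept: 6.
Total: 2 matched + 6 padded = 8 rows.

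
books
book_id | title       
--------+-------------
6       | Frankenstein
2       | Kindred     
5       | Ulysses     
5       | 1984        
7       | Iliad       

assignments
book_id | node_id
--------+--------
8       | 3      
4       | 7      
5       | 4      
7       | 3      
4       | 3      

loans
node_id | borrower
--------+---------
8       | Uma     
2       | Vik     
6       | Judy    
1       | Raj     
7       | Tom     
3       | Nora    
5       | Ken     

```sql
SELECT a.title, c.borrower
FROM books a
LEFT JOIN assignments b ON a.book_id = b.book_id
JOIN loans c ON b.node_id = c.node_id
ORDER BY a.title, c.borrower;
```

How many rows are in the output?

1

Step 1 — a LEFT JOIN b on book_id → 5 row(s).
Then INNER JOIN `loans c` on node_id: keep only rows whose b.node_id appears in c.
Result: 1 row(s).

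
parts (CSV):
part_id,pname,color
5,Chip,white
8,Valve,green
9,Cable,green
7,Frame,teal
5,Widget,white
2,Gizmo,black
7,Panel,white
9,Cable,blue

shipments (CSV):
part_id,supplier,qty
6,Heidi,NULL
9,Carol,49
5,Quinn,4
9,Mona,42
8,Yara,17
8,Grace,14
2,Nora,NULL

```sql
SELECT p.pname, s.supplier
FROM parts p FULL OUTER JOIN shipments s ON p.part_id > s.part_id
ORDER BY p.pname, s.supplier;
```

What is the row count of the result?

24

FULL OUTER JOIN keeps every row from both sides; unmatched rows get NULL for the other side's columns.
Matching on p.part_id > s.part_id.
- p (part_id=5) pairs with 1 row(s) of s.
- p (part_id=8) pairs with 3 row(s) of s.
- p (part_id=9) pairs with 5 row(s) of s.
- p (part_id=7) pairs with 3 row(s) of s.
- p (part_id=5) pairs with 1 row(s) of s.
- p (part_id=2) has no partner → padded with NULL.
- p (part_id=7) pairs with 3 row(s) of s.
- p (part_id=9) pairs with 5 row(s) of s.
- plus 2 unmatched s row(s), each kept with NULL p columns.
Total: 21 matched + 3 padded = 24 rows.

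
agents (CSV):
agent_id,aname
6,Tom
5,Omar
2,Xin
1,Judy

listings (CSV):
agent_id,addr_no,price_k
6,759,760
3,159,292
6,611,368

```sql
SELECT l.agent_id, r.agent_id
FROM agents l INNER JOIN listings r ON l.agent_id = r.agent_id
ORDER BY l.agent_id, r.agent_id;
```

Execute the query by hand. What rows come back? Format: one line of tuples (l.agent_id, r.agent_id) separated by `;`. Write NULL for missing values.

(6, 6); (6, 6)

INNER JOIN keeps only pairs where the ON condition holds.
Matching on l.agent_id = r.agent_id.
Matched pairs: 2.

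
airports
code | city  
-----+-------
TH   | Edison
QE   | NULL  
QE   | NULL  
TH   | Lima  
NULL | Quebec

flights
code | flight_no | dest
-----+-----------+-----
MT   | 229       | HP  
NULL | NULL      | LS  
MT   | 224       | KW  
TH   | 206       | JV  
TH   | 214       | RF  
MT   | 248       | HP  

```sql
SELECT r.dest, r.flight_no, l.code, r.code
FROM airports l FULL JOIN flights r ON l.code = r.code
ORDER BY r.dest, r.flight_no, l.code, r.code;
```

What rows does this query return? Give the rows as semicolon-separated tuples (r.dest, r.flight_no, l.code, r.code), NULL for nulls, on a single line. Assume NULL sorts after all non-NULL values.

FULL OUTER JOIN keeps every row from both sides; unmatched rows get NULL for the other side's columns.
Matching on l.code = r.code. A NULL in a compared column never satisfies the condition.
- l row (code=TH): matches 2 r row(s) → 2 output row(s).
- l row (code=QE): no match → kept, r columns NULL.
- l row (code=QE): no match → kept, r columns NULL.
- l row (code=TH): matches 2 r row(s) → 2 output row(s).
- l row (code=NULL): no match → kept, r columns NULL.
- plus 4 unmatched r row(s), each kept with NULL l columns.

(HP, 229, NULL, MT); (HP, 248, NULL, MT); (JV, 206, TH, TH); (JV, 206, TH, TH); (KW, 224, NULL, MT); (LS, NULL, NULL, NULL); (RF, 214, TH, TH); (RF, 214, TH, TH); (NULL, NULL, QE, NULL); (NULL, NULL, QE, NULL); (NULL, NULL, NULL, NULL)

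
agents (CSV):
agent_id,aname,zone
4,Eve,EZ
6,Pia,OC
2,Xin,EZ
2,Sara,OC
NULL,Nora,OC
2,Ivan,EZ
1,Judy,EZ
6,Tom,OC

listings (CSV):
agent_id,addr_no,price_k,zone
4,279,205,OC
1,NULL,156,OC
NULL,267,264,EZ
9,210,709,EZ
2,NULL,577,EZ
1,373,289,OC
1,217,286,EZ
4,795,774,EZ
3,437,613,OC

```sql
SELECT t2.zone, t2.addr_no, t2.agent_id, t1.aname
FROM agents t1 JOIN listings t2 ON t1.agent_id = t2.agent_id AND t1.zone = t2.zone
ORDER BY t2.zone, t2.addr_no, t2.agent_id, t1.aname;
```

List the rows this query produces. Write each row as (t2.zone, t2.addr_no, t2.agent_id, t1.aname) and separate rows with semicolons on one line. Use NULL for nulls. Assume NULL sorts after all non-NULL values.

INNER JOIN keeps only pairs where the ON condition holds.
Matching on t1.agent_id = t2.agent_id AND t1.zone = t2.zone. A NULL in a compared column never satisfies the condition.
- agent_id=4, zone=EZ: 1 matching t2 row(s), so 1 row(s) emitted.
- agent_id=6, zone=OC: no matching t2 row, dropped.
- agent_id=2, zone=EZ: 1 matching t2 row(s), so 1 row(s) emitted.
- agent_id=2, zone=OC: no matching t2 row, dropped.
- agent_id=NULL, zone=OC: no matching t2 row, dropped.
- agent_id=2, zone=EZ: 1 matching t2 row(s), so 1 row(s) emitted.
- agent_id=1, zone=EZ: 1 matching t2 row(s), so 1 row(s) emitted.
- agent_id=6, zone=OC: no matching t2 row, dropped.
After projecting and ordering:
t2.zone | t2.addr_no | t2.agent_id | t1.aname
EZ | 217 | 1 | Judy
EZ | 795 | 4 | Eve
EZ | NULL | 2 | Ivan
EZ | NULL | 2 | Xin

(EZ, 217, 1, Judy); (EZ, 795, 4, Eve); (EZ, NULL, 2, Ivan); (EZ, NULL, 2, Xin)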